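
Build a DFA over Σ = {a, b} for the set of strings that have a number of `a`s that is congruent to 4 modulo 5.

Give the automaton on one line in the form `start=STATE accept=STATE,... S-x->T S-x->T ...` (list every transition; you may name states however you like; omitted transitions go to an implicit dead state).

Keep the running count of `a`s modulo 5: each `a` advances along the cycle S0 → S1 → S2 → S3 → S4 → S0 while other symbols loop. Accept at S4.
        a   b  
>  S0   S1  S0 
   S1   S2  S1 
   S2   S3  S2 
   S3   S4  S3 
 * S4   S0  S4 
(> = start, * = accepting)

start=S0 accept=S4 S0-a->S1 S0-b->S0 S1-a->S2 S1-b->S1 S2-a->S3 S2-b->S2 S3-a->S4 S3-b->S3 S4-a->S0 S4-b->S4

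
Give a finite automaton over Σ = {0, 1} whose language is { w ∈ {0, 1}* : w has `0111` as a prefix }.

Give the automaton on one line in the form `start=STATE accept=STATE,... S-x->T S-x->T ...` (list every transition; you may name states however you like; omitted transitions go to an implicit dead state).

start=S0 accept=S4 S0-0->S1 S0-1->S5 S1-0->S5 S1-1->S2 S2-0->S5 S2-1->S3 S3-0->S5 S3-1->S4 S4-0->S4 S4-1->S4 S5-0->S5 S5-1->S5

Walk along `0111` while the input agrees: from S0 take `0` to S1, and so on. Any deviation drops to the rejecting sink S5. Once S4 is reached the prefix is confirmed and every continuation is accepted.
        0   1  
>  S0   S1  S5 
   S1   S5  S2 
   S2   S5  S3 
   S3   S5  S4 
 * S4   S4  S4 
   S5   S5  S5 
(> = start, * = accepting)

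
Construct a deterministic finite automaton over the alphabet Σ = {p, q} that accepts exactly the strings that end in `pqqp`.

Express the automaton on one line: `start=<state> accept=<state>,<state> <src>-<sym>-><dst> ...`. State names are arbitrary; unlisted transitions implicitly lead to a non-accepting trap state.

start=A accept=E A-p->B A-q->A B-p->B B-q->C C-p->B C-q->D D-p->E D-q->A E-p->B E-q->C

Remember how much of `pqqp` the current input suffix matches. State A means no match yet; B means the last symbol is `p`; C means the last 2 symbols are `pq`; D means the last 3 symbols are `pqq`; E means the last 4 symbols are `pqqp`. Only E accepts. On a mismatch, fall back to the longest proper suffix that is still a prefix of `pqqp`.
       p  q 
>  A   B  A 
   B   B  C 
   C   B  D 
   D   E  A 
 * E   B  C 
(> = start, * = accepting)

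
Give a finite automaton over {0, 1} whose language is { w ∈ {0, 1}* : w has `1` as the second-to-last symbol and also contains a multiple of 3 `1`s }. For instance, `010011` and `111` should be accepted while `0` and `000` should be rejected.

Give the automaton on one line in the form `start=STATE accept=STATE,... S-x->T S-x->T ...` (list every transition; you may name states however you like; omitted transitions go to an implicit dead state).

Run two small machines in parallel and take their product. The first has 7 states tracking the last 2 symbols read; the second has 3 states tracking the count of `1`s modulo 3. A product state is a pair (one from each), accepting exactly when both do.
A 15-state machine:
          0    1  
>  S0     S1   S2 
   S1     S3   S4 
   S2     S5   S6 
   S3     S3   S4 
   S4     S5   S6 
   S5     S7   S8 
   S6     S9  S10 
   S7     S7   S8 
   S8     S9  S10 
   S9    S11  S12 
 * S10   S13  S14 
   S11   S11  S12 
   S12   S13  S14 
 * S13    S3   S4 
   S14    S5   S6 
(> = start, * = accepting)

start=S0 accept=S10,S13 S0-0->S1 S0-1->S2 S1-0->S3 S1-1->S4 S2-0->S5 S2-1->S6 S3-0->S3 S3-1->S4 S4-0->S5 S4-1->S6 S5-0->S7 S5-1->S8 S6-0->S9 S6-1->S10 S7-0->S7 S7-1->S8 S8-0->S9 S8-1->S10 S9-0->S11 S9-1->S12 S10-0->S13 S10-1->S14 S11-0->S11 S11-1->S12 S12-0->S13 S12-1->S14 S13-0->S3 S13-1->S4 S14-0->S5 S14-1->S6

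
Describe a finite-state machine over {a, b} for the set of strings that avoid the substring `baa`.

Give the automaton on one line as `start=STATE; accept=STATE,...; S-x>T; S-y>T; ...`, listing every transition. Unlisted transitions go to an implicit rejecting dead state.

Track partial matches of the forbidden pattern `baa`. State q3 is a dead state reached once `baa` has occurred; every other state accepts. q0 means no part of `baa` is currently matched.
4 states suffice.
        a   b  
>* q0   q0  q1 
 * q1   q2  q1 
 * q2   q3  q1 
   q3   q3  q3 
(> = start, * = accepting)

start=q0; accept=q0,q1,q2; q0-a>q0; q0-b>q1; q1-a>q2; q1-b>q1; q2-a>q3; q2-b>q1; q3-a>q3; q3-b>q3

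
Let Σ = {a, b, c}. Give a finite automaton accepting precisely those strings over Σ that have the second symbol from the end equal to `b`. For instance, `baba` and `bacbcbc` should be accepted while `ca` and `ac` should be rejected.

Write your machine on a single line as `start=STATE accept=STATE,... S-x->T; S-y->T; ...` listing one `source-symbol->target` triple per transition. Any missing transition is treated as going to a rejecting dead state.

start=s0; accept=s7,s8,s9; s0-a->s1; s0-b->s2; s0-c->s3; s1-a->s4; s1-b->s5; s1-c->s6; s2-a->s7; s2-b->s8; s2-c->s9; s3-a->s10; s3-b->s11; s3-c->s12; s4-a->s4; s4-b->s5; s4-c->s6; s5-a->s7; s5-b->s8; s5-c->s9; s6-a->s10; s6-b->s11; s6-c->s12; s7-a->s4; s7-b->s5; s7-c->s6; s8-a->s7; s8-b->s8; s8-c->s9; s9-a->s10; s9-b->s11; s9-c->s12; s10-a->s4; s10-b->s5; s10-c->s6; s11-a->s7; s11-b->s8; s11-c->s9; s12-a->s10; s12-b->s11; s12-c->s12

A DFA must remember the last 2 symbols (since which symbol is second-to-last isn't known until the input ends). Use one state per possible window of the last ≤2 symbols; accept from those whose window starts with `b`.
With 13 states:
          a    b    c  
>  s0     s1   s2   s3 
   s1     s4   s5   s6 
   s2     s7   s8   s9 
   s3    s10  s11  s12 
   s4     s4   s5   s6 
   s5     s7   s8   s9 
   s6    s10  s11  s12 
 * s7     s4   s5   s6 
 * s8     s7   s8   s9 
 * s9    s10  s11  s12 
   s10    s4   s5   s6 
   s11    s7   s8   s9 
   s12   s10  s11  s12 
(> = start, * = accepting)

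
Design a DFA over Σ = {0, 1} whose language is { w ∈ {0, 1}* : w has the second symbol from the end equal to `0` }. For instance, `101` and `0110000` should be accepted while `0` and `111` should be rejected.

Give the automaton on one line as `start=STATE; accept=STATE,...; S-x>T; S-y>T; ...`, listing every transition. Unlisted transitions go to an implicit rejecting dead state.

start=A; accept=D,E; A-0>B; A-1>C; B-0>D; B-1>E; C-0>F; C-1>G; D-0>D; D-1>E; E-0>F; E-1>G; F-0>D; F-1>E; G-0>F; G-1>G

Because acceptance depends on a position counted from the end, the machine has to buffer the most recent 2 symbols. Make each state the string of the last up-to-2 symbols read; on input `x` shift the window left and append `x`. Accept when the buffered window has length 2 and begins with `0`.
A 7-state machine:
       0  1 
>  A   B  C 
   B   D  E 
   C   F  G 
 * D   D  E 
 * E   F  G 
   F   D  E 
   G   F  G 
(> = start, * = accepting)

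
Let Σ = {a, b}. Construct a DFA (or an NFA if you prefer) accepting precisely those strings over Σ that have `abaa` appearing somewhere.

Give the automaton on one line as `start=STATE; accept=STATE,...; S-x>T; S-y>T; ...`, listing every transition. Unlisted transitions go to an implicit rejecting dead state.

start=s0; accept=s4; s0-a>s1; s0-b>s0; s1-a>s1; s1-b>s2; s2-a>s3; s2-b>s0; s3-a>s4; s3-b>s2; s4-a>s4; s4-b>s4

States s0..s3 record the length of the longest prefix of `abaa` that matches the current input suffix. Reaching s4 means `abaa` has been seen, and we stay there forever. Accept from s4.
5 states suffice.
        a   b  
>  s0   s1  s0 
   s1   s1  s2 
   s2   s3  s0 
   s3   s4  s2 
 * s4   s4  s4 
(> = start, * = accepting)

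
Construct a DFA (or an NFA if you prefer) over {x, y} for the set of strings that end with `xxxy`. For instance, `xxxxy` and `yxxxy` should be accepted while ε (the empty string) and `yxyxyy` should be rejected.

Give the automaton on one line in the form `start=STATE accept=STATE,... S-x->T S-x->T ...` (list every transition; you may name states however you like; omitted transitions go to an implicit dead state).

Remember how much of `xxxy` the current input suffix matches. State q0 means no match yet; q1 means the last symbol is `x`; q2 means the last 2 symbols are `xx`; q3 means the last 3 symbols are `xxx`; q4 means the last 4 symbols are `xxxy`. Only q4 accepts. On a mismatch, fall back to the longest proper suffix that is still a prefix of `xxxy`.
5 states suffice.
        x   y  
>  q0   q1  q0 
   q1   q2  q0 
   q2   q3  q0 
   q3   q3  q4 
 * q4   q1  q0 
(> = start, * = accepting)

start=q0 accept=q4 q0-x->q1 q0-y->q0 q1-x->q2 q1-y->q0 q2-x->q3 q2-y->q0 q3-x->q3 q3-y->q4 q4-x->q1 q4-y->q0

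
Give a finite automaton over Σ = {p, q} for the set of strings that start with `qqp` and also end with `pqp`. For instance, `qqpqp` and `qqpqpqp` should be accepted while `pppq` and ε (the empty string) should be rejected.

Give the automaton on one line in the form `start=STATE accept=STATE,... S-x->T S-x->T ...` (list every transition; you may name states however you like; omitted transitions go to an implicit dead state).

start=s0 accept=s9 s0-p->s1 s0-q->s2 s1-p->s1 s1-q->s3 s2-p->s1 s2-q->s4 s3-p->s5 s3-q->s6 s4-p->s7 s4-q->s6 s5-p->s1 s5-q->s3 s6-p->s1 s6-q->s6 s7-p->s7 s7-q->s8 s8-p->s9 s8-q->s10 s9-p->s7 s9-q->s8 s10-p->s7 s10-q->s10

Run two small machines in parallel and take their product. The first has 5 states tracking whether the input so far still matches the prefix `qqp`; the second has 4 states tracking how much of the suffix `pqp` has currently been matched. A product state is a pair (one from each), accepting exactly when both do.
11 states suffice.
          p    q  
>  s0     s1   s2 
   s1     s1   s3 
   s2     s1   s4 
   s3     s5   s6 
   s4     s7   s6 
   s5     s1   s3 
   s6     s1   s6 
   s7     s7   s8 
   s8     s9  s10 
 * s9     s7   s8 
   s10    s7  s10 
(> = start, * = accepting)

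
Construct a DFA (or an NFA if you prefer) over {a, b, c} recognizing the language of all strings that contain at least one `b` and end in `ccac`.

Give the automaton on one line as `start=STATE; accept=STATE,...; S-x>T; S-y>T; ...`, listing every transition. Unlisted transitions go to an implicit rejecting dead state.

start=q0; accept=q5; q0-a>q0; q0-b>q1; q0-c>q0; q1-a>q1; q1-b>q1; q1-c>q2; q2-a>q1; q2-b>q1; q2-c>q3; q3-a>q4; q3-b>q1; q3-c>q3; q4-a>q1; q4-b>q1; q4-c>q5; q5-a>q1; q5-b>q1; q5-c>q3

Build one automaton per condition and run them in lockstep. The first has 3 states tracking the count of `b`s, saturating at 2; the second has 5 states tracking how much of the suffix `ccac` has currently been matched. A product state is a pair (one from each), accepting exactly when both do. After merging equivalent states the machine shrinks.
6 states suffice.
        a   b   c  
>  q0   q0  q1  q0 
   q1   q1  q1  q2 
   q2   q1  q1  q3 
   q3   q4  q1  q3 
   q4   q1  q1  q5 
 * q5   q1  q1  q3 
(> = start, * = accepting)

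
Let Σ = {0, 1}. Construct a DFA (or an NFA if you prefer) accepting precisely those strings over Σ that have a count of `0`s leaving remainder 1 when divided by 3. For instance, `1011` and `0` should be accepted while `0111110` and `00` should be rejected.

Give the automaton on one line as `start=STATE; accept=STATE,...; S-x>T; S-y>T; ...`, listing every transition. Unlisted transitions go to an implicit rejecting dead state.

The only thing that matters is how many `0`s have appeared, reduced mod 3. Use one state per residue: q0 for 0, …, q2 for 2. Reading `0` moves to the next residue; anything else stays put. q1 is accepting.
With 3 states:
        0   1  
>  q0   q1  q0 
 * q1   q2  q1 
   q2   q0  q2 
(> = start, * = accepting)

start=q0; accept=q1; q0-0>q1; q0-1>q0; q1-0>q2; q1-1>q1; q2-0>q0; q2-1>q2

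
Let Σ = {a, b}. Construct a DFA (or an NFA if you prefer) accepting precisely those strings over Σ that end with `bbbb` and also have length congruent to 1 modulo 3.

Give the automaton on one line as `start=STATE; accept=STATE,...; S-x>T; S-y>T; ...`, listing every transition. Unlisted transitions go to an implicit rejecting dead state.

start=q0; accept=q6; q0-a>q1; q0-b>q2; q1-a>q3; q1-b>q3; q2-a>q3; q2-b>q4; q3-a>q0; q3-b>q0; q4-a>q0; q4-b>q5; q5-a>q1; q5-b>q6; q6-a>q3; q6-b>q4

Handle the two conditions separately and then intersect. One (5 states) tracks how much of the suffix `bbbb` has currently been matched; the other (3 states) tracks the input length modulo 3. Each combined state is a pair, one component from each; accept when both components accept. Minimizing collapses redundant product states.
        a   b  
>  q0   q1  q2 
   q1   q3  q3 
   q2   q3  q4 
   q3   q0  q0 
   q4   q0  q5 
   q5   q1  q6 
 * q6   q3  q4 
(> = start, * = accepting)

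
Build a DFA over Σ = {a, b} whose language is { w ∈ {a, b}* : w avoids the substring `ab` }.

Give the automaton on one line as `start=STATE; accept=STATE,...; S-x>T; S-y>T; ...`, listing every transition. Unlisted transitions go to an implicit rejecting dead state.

This is the complement of 'contains `ab`'. Use the same substring-matching states — s0 through s2 holding how much of `ab` has just been matched — but flip the accepting set: everything except the trap s2 accepts.
3 states suffice.
        a   b  
>* s0   s1  s0 
 * s1   s1  s2 
   s2   s2  s2 
(> = start, * = accepting)

start=s0; accept=s0,s1; s0-a>s1; s0-b>s0; s1-a>s1; s1-b>s2; s2-a>s2; s2-b>s2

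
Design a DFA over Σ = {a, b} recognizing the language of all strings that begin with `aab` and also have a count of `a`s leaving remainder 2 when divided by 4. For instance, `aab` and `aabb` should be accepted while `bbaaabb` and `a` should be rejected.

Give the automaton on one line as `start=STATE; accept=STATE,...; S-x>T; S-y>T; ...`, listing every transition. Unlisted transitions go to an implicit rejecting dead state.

start=s0; accept=s4; s0-a>s1; s0-b>s2; s1-a>s3; s1-b>s2; s2-a>s2; s2-b>s2; s3-a>s2; s3-b>s4; s4-a>s5; s4-b>s4; s5-a>s6; s5-b>s5; s6-a>s7; s6-b>s6; s7-a>s4; s7-b>s7

Run two small machines in parallel and take their product. One (5 states) tracks whether the input so far still matches the prefix `aab`; the other (4 states) tracks the count of `a`s modulo 4. Each combined state is a pair, one component from each; accept when both components accept. After merging equivalent states the machine shrinks.
With 8 states:
        a   b  
>  s0   s1  s2 
   s1   s3  s2 
   s2   s2  s2 
   s3   s2  s4 
 * s4   s5  s4 
   s5   s6  s5 
   s6   s7  s6 
   s7   s4  s7 
(> = start, * = accepting)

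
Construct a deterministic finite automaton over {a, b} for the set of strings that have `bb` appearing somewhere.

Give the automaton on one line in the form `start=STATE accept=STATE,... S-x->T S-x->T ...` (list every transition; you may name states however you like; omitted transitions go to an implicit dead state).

States S0..S1 record the length of the longest prefix of `bb` that matches the current input suffix. Reaching S2 means `bb` has been seen, and we stay there forever. Accept from S2.
3 states suffice.
        a   b  
>  S0   S0  S1 
   S1   S0  S2 
 * S2   S2  S2 
(> = start, * = accepting)

start=S0 accept=S2 S0-a->S0 S0-b->S1 S1-a->S0 S1-b->S2 S2-a->S2 S2-b->S2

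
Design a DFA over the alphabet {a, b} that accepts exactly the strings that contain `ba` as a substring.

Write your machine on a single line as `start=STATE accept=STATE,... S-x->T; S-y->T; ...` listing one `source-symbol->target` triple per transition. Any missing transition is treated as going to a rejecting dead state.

States q0..q1 record the length of the longest prefix of `ba` that matches the current input suffix. Reaching q2 means `ba` has been seen, and we stay there forever. Accept from q2.
With 3 states:
        a   b  
>  q0   q0  q1 
   q1   q2  q1 
 * q2   q2  q2 
(> = start, * = accepting)

start=q0; accept=q2; q0-a->q0; q0-b->q1; q1-a->q2; q1-b->q1; q2-a->q2; q2-b->q2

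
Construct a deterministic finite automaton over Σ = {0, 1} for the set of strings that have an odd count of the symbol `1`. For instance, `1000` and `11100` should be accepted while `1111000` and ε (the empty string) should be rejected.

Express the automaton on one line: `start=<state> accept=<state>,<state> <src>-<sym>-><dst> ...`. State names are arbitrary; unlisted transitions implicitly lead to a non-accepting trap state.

Keep the running count of `1`s modulo 2: each `1` advances along the cycle s0 → s1 → s0 while other symbols loop. Accept at s1.
2 states suffice.
        0   1  
>  s0   s0  s1 
 * s1   s1  s0 
(> = start, * = accepting)

start=s0 accept=s1 s0-0->s0 s0-1->s1 s1-0->s1 s1-1->s0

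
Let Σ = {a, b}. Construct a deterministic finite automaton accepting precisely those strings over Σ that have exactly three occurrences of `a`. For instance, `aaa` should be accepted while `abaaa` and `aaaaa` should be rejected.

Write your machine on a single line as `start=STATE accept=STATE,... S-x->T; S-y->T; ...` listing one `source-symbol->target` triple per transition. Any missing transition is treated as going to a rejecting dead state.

Only the number of `a`s matters, and only up to 4. Make a chain q0 → q1 → q2 → q3 → q4 advanced by each `a` (with q4 absorbing); every other symbol self-loops. The accepting set is {q3}.
With 5 states:
        a   b  
>  q0   q1  q0 
   q1   q2  q1 
   q2   q3  q2 
 * q3   q4  q3 
   q4   q4  q4 
(> = start, * = accepting)

start=q0; accept=q3; q0-a->q1; q0-b->q0; q1-a->q2; q1-b->q1; q2-a->q3; q2-b->q2; q3-a->q4; q3-b->q3; q4-a->q4; q4-b->q4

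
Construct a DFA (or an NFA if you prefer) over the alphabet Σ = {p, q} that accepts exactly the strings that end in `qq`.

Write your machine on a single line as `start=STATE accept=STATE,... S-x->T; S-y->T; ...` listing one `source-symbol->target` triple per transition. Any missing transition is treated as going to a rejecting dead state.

Let each state record the length of the longest suffix of the input read so far that is also a prefix of `qq`. B means the last symbol is `q`; C means the last 2 symbols are `qq`. Accept only at C, where the string currently ends in `qq`.
3 states suffice.
       p  q 
>  A   A  B 
   B   A  C 
 * C   A  C 
(> = start, * = accepting)

start=A; accept=C; A-p->A; A-q->B; B-p->A; B-q->C; C-p->A; C-q->C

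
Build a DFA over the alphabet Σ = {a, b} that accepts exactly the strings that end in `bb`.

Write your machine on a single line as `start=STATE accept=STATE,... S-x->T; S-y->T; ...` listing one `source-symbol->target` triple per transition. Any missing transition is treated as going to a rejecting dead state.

start=q0; accept=q2; q0-a->q0; q0-b->q1; q1-a->q0; q1-b->q2; q2-a->q0; q2-b->q2

Let each state record the length of the longest suffix of the input read so far that is also a prefix of `bb`. q1 means the last symbol is `b`; q2 means the last 2 symbols are `bb`. Accept only at q2, where the string currently ends in `bb`.
A 3-state machine:
        a   b  
>  q0   q0  q1 
   q1   q0  q2 
 * q2   q0  q2 
(> = start, * = accepting)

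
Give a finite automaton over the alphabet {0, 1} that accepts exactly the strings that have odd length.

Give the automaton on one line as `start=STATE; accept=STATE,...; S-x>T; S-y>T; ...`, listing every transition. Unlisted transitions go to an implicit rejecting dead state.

Count input length modulo 2: every symbol advances one step around the cycle q0 → q1 → q0. Accept at q1.
With 2 states:
        0   1  
>  q0   q1  q1 
 * q1   q0  q0 
(> = start, * = accepting)

start=q0; accept=q1; q0-0>q1; q0-1>q1; q1-0>q0; q1-1>q0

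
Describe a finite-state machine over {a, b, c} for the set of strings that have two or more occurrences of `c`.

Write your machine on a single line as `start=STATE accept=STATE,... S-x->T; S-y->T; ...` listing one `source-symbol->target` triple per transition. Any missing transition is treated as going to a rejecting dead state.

start=q0; accept=q2,q3; q0-a->q0; q0-b->q0; q0-c->q1; q1-a->q1; q1-b->q1; q1-c->q2; q2-a->q2; q2-b->q2; q2-c->q3; q3-a->q3; q3-b->q3; q3-c->q3

Only the number of `c`s matters, and only up to 3. Make a chain q0 → q1 → q2 → q3 advanced by each `c` (with q3 absorbing); every other symbol self-loops. The accepting set is {q2, q3}.
4 states suffice.
        a   b   c  
>  q0   q0  q0  q1 
   q1   q1  q1  q2 
 * q2   q2  q2  q3 
 * q3   q3  q3  q3 
(> = start, * = accepting)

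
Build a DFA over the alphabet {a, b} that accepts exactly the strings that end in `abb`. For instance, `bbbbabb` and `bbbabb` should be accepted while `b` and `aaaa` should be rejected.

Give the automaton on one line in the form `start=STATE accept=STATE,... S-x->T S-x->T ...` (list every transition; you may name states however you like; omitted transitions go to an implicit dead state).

Let each state record the length of the longest suffix of the input read so far that is also a prefix of `abb`. s1 means the last symbol is `a`; s2 means the last 2 symbols are `ab`; s3 means the last 3 symbols are `abb`. Accept only at s3, where the string currently ends in `abb`.
With 4 states:
        a   b  
>  s0   s1  s0 
   s1   s1  s2 
   s2   s1  s3 
 * s3   s1  s0 
(> = start, * = accepting)

start=s0 accept=s3 s0-a->s1 s0-b->s0 s1-a->s1 s1-b->s2 s2-a->s1 s2-b->s3 s3-a->s1 s3-b->s0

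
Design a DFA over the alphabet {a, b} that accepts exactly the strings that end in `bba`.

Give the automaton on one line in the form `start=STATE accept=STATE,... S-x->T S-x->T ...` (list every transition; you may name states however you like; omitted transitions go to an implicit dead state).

Remember how much of `bba` the current input suffix matches. State S0 means no match yet; S1 means the last symbol is `b`; S2 means the last 2 symbols are `bb`; S3 means the last 3 symbols are `bba`. Only S3 accepts. On a mismatch, fall back to the longest proper suffix that is still a prefix of `bba`.
A 4-state machine:
        a   b  
>  S0   S0  S1 
   S1   S0  S2 
   S2   S3  S2 
 * S3   S0  S1 
(> = start, * = accepting)

start=S0 accept=S3 S0-a->S0 S0-b->S1 S1-a->S0 S1-b->S2 S2-a->S3 S2-b->S2 S3-a->S0 S3-b->S1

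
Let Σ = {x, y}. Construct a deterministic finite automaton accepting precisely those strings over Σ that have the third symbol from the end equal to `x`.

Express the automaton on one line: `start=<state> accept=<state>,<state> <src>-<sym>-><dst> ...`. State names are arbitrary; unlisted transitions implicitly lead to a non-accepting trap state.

A DFA must remember the last 3 symbols (since which symbol is third-to-last isn't known until the input ends). Use one state per possible window of the last ≤3 symbols; accept from those whose window starts with `x`.
15 states suffice.
          x    y  
>  q0     q1   q2 
   q1     q3   q4 
   q2     q5   q6 
   q3     q7   q8 
   q4     q9  q10 
   q5    q11  q12 
   q6    q13  q14 
 * q7     q7   q8 
 * q8     q9  q10 
 * q9    q11  q12 
 * q10   q13  q14 
   q11    q7   q8 
   q12    q9  q10 
   q13   q11  q12 
   q14   q13  q14 
(> = start, * = accepting)

start=q0 accept=q7,q8,q9,q10 q0-x->q1 q0-y->q2 q1-x->q3 q1-y->q4 q2-x->q5 q2-y->q6 q3-x->q7 q3-y->q8 q4-x->q9 q4-y->q10 q5-x->q11 q5-y->q12 q6-x->q13 q6-y->q14 q7-x->q7 q7-y->q8 q8-x->q9 q8-y->q10 q9-x->q11 q9-y->q12 q10-x->q13 q10-y->q14 q11-x->q7 q11-y->q8 q12-x->q9 q12-y->q10 q13-x->q11 q13-y->q12 q14-x->q13 q14-y->q14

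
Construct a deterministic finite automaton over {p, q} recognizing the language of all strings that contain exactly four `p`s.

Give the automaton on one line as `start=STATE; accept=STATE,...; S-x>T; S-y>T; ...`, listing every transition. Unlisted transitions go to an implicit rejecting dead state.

start=s0; accept=s4; s0-p>s1; s0-q>s0; s1-p>s2; s1-q>s1; s2-p>s3; s2-q>s2; s3-p>s4; s3-q>s3; s4-p>s5; s4-q>s4; s5-p>s5; s5-q>s5

Only the number of `p`s matters, and only up to 5. Make a chain s0 → s1 → s2 → s3 → s4 → s5 advanced by each `p` (with s5 absorbing); every other symbol self-loops. The accepting set is {s4}.
6 states suffice.
        p   q  
>  s0   s1  s0 
   s1   s2  s1 
   s2   s3  s2 
   s3   s4  s3 
 * s4   s5  s4 
   s5   s5  s5 
(> = start, * = accepting)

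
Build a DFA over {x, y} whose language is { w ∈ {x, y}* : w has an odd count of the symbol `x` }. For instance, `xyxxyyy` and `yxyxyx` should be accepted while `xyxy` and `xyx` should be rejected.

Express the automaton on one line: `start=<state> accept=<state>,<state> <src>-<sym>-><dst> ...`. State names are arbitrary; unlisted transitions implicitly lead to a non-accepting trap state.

The only thing that matters is how many `x`s have appeared, reduced mod 2. Use one state per residue: s0 for 0, …, s1 for 1. Reading `x` moves to the next residue; anything else stays put. s1 is accepting.
A 2-state machine:
        x   y  
>  s0   s1  s0 
 * s1   s0  s1 
(> = start, * = accepting)

start=s0 accept=s1 s0-x->s1 s0-y->s0 s1-x->s0 s1-y->s1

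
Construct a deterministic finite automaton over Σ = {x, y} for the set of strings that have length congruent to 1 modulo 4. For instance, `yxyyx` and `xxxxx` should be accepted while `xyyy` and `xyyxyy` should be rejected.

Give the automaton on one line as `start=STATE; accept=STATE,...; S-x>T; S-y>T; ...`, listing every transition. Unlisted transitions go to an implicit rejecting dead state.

Only the length mod 4 matters, so use a 4-cycle: from any state, every input symbol moves to the next state, wrapping S3 back to S0. Mark S1 accepting.
        x   y  
>  S0   S1  S1 
 * S1   S2  S2 
   S2   S3  S3 
   S3   S0  S0 
(> = start, * = accepting)

start=S0; accept=S1; S0-x>S1; S0-y>S1; S1-x>S2; S1-y>S2; S2-x>S3; S2-y>S3; S3-x>S0; S3-y>S0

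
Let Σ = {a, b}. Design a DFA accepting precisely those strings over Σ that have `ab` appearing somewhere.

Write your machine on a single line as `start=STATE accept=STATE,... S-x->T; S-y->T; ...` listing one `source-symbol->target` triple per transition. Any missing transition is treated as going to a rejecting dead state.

start=S0; accept=S2; S0-a->S1; S0-b->S0; S1-a->S1; S1-b->S2; S2-a->S2; S2-b->S2

States S0..S1 record the length of the longest prefix of `ab` that matches the current input suffix. Reaching S2 means `ab` has been seen, and we stay there forever. Accept from S2.
3 states suffice.
        a   b  
>  S0   S1  S0 
   S1   S1  S2 
 * S2   S2  S2 
(> = start, * = accepting)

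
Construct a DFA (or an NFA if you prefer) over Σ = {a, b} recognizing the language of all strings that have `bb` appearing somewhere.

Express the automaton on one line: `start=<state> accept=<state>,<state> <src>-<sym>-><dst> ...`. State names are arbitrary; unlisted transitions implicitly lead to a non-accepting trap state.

start=S0 accept=S2 S0-a->S0 S0-b->S1 S1-a->S0 S1-b->S2 S2-a->S2 S2-b->S2

Track how much of `bb` has been matched so far: state S0 is no progress, S2 is the absorbing accept state reached once `bb` has occurred. Intermediate states record partial matches; on a mismatch, fall back to the longest reusable overlap.
3 states suffice.
        a   b  
>  S0   S0  S1 
   S1   S0  S2 
 * S2   S2  S2 
(> = start, * = accepting)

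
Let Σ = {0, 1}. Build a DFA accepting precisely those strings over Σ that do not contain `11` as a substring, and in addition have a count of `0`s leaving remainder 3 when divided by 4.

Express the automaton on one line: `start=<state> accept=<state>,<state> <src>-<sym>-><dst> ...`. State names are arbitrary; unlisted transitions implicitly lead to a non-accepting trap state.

Handle the two conditions separately and then intersect. One (3 states) tracks partial matches of the forbidden pattern `11`; the other (4 states) tracks the count of `0`s modulo 4. Each combined state is a pair, one component from each; accept when both components accept. Minimizing collapses redundant product states.
        0   1  
>  s0   s1  s2 
   s1   s3  s4 
   s2   s1  s5 
   s3   s6  s7 
   s4   s3  s5 
   s5   s5  s5 
 * s6   s0  s8 
   s7   s6  s5 
 * s8   s0  s5 
(> = start, * = accepting)

start=s0 accept=s6,s8 s0-0->s1 s0-1->s2 s1-0->s3 s1-1->s4 s2-0->s1 s2-1->s5 s3-0->s6 s3-1->s7 s4-0->s3 s4-1->s5 s5-0->s5 s5-1->s5 s6-0->s0 s6-1->s8 s7-0->s6 s7-1->s5 s8-0->s0 s8-1->s5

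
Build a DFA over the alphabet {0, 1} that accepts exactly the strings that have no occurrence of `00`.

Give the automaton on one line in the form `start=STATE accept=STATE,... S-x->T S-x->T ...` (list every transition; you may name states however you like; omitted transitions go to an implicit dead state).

start=S0 accept=S0,S1 S0-0->S1 S0-1->S0 S1-0->S2 S1-1->S0 S2-0->S2 S2-1->S2

Track partial matches of the forbidden pattern `00`. State S2 is a dead state reached once `00` has occurred; every other state accepts. S0 means no part of `00` is currently matched.
A 3-state machine:
        0   1  
>* S0   S1  S0 
 * S1   S2  S0 
   S2   S2  S2 
(> = start, * = accepting)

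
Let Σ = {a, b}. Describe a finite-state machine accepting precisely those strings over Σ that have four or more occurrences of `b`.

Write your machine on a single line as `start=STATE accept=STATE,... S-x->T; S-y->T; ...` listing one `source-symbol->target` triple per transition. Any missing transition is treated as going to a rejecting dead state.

Count `b`s, saturating at 5: states q0 through q4 mean 0 through 4 `b`s seen; q5 means more than 4. Each `b` increments (capped at q5); other symbols loop. Accept from {q4, q5}.
6 states suffice.
        a   b  
>  q0   q0  q1 
   q1   q1  q2 
   q2   q2  q3 
   q3   q3  q4 
 * q4   q4  q5 
 * q5   q5  q5 
(> = start, * = accepting)

start=q0; accept=q4,q5; q0-a->q0; q0-b->q1; q1-a->q1; q1-b->q2; q2-a->q2; q2-b->q3; q3-a->q3; q3-b->q4; q4-a->q4; q4-b->q5; q5-a->q5; q5-b->q5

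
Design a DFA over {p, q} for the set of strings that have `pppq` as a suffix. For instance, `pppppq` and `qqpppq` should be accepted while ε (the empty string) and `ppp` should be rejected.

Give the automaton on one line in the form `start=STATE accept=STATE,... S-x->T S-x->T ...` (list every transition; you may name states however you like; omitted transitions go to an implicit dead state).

Let each state record the length of the longest suffix of the input read so far that is also a prefix of `pppq`. s1 means the last symbol is `p`; s2 means the last 2 symbols are `pp`; s3 means the last 3 symbols are `ppp`; s4 means the last 4 symbols are `pppq`. Accept only at s4, where the string currently ends in `pppq`.
5 states suffice.
        p   q  
>  s0   s1  s0 
   s1   s2  s0 
   s2   s3  s0 
   s3   s3  s4 
 * s4   s1  s0 
(> = start, * = accepting)

start=s0 accept=s4 s0-p->s1 s0-q->s0 s1-p->s2 s1-q->s0 s2-p->s3 s2-q->s0 s3-p->s3 s3-q->s4 s4-p->s1 s4-q->s0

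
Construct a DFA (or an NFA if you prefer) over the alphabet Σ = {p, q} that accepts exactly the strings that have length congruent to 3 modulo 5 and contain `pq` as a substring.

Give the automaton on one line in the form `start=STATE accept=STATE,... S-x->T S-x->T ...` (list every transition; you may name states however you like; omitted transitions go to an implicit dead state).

start=S0 accept=S7 S0-p->S1 S0-q->S2 S1-p->S3 S1-q->S4 S2-p->S3 S2-q->S5 S3-p->S6 S3-q->S7 S4-p->S7 S4-q->S7 S5-p->S6 S5-q->S8 S6-p->S9 S6-q->S10 S7-p->S10 S7-q->S10 S8-p->S9 S8-q->S11 S9-p->S12 S9-q->S13 S10-p->S13 S10-q->S13 S11-p->S12 S11-q->S0 S12-p->S1 S12-q->S14 S13-p->S14 S13-q->S14 S14-p->S4 S14-q->S4

Handle the two conditions separately and then intersect. One (5 states) tracks the input length modulo 5; the other (3 states) tracks whether and how much of `pq` has been seen. Each combined state is a pair, one component from each; accept when both components accept.
          p    q  
>  S0     S1   S2 
   S1     S3   S4 
   S2     S3   S5 
   S3     S6   S7 
   S4     S7   S7 
   S5     S6   S8 
   S6     S9  S10 
 * S7    S10  S10 
   S8     S9  S11 
   S9    S12  S13 
   S10   S13  S13 
   S11   S12   S0 
   S12    S1  S14 
   S13   S14  S14 
   S14    S4   S4 
(> = start, * = accepting)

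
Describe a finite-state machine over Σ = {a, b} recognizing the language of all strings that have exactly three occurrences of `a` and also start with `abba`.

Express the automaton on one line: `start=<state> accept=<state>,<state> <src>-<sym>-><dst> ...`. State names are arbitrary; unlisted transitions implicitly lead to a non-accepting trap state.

Handle the two conditions separately and then intersect. One (5 states) tracks the count of `a`s, saturating at 4; the other (6 states) tracks whether the input so far still matches the prefix `abba`. Each combined state is a pair, one component from each; accept when both components accept. After merging equivalent states the machine shrinks.
With 7 states:
        a   b  
>  q0   q1  q2 
   q1   q2  q3 
   q2   q2  q2 
   q3   q2  q4 
   q4   q5  q2 
   q5   q6  q5 
 * q6   q2  q6 
(> = start, * = accepting)

start=q0 accept=q6 q0-a->q1 q0-b->q2 q1-a->q2 q1-b->q3 q2-a->q2 q2-b->q2 q3-a->q2 q3-b->q4 q4-a->q5 q4-b->q2 q5-a->q6 q5-b->q5 q6-a->q2 q6-b->q6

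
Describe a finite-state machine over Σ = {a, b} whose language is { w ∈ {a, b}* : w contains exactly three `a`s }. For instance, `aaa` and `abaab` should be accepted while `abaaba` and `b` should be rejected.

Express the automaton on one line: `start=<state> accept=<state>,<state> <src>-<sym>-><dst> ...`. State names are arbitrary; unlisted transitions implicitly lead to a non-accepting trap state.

start=q0 accept=q3 q0-a->q1 q0-b->q0 q1-a->q2 q1-b->q1 q2-a->q3 q2-b->q2 q3-a->q4 q3-b->q3 q4-a->q4 q4-b->q4

Only the number of `a`s matters, and only up to 4. Make a chain q0 → q1 → q2 → q3 → q4 advanced by each `a` (with q4 absorbing); every other symbol self-loops. The accepting set is {q3}.
        a   b  
>  q0   q1  q0 
   q1   q2  q1 
   q2   q3  q2 
 * q3   q4  q3 
   q4   q4  q4 
(> = start, * = accepting)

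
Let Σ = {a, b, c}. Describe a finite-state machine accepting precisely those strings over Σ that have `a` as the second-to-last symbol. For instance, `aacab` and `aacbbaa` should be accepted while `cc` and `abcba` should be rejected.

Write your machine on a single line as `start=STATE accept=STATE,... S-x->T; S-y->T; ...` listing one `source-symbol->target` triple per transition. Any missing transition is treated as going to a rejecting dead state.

start=q0; accept=q4,q5,q6; q0-a->q1; q0-b->q2; q0-c->q3; q1-a->q4; q1-b->q5; q1-c->q6; q2-a->q7; q2-b->q8; q2-c->q9; q3-a->q10; q3-b->q11; q3-c->q12; q4-a->q4; q4-b->q5; q4-c->q6; q5-a->q7; q5-b->q8; q5-c->q9; q6-a->q10; q6-b->q11; q6-c->q12; q7-a->q4; q7-b->q5; q7-c->q6; q8-a->q7; q8-b->q8; q8-c->q9; q9-a->q10; q9-b->q11; q9-c->q12; q10-a->q4; q10-b->q5; q10-c->q6; q11-a->q7; q11-b->q8; q11-c->q9; q12-a->q10; q12-b->q11; q12-c->q12

A DFA must remember the last 2 symbols (since which symbol is second-to-last isn't known until the input ends). Use one state per possible window of the last ≤2 symbols; accept from those whose window starts with `a`.
13 states suffice.
          a    b    c  
>  q0     q1   q2   q3 
   q1     q4   q5   q6 
   q2     q7   q8   q9 
   q3    q10  q11  q12 
 * q4     q4   q5   q6 
 * q5     q7   q8   q9 
 * q6    q10  q11  q12 
   q7     q4   q5   q6 
   q8     q7   q8   q9 
   q9    q10  q11  q12 
   q10    q4   q5   q6 
   q11    q7   q8   q9 
   q12   q10  q11  q12 
(> = start, * = accepting)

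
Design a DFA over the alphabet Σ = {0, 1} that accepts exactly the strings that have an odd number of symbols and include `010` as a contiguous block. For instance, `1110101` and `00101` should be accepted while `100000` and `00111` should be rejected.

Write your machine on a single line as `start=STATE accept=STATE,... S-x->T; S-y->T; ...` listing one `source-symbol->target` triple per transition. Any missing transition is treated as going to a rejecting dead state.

Handle the two conditions separately and then intersect. One (2 states) tracks the input length modulo 2; the other (4 states) tracks whether and how much of `010` has been seen. Each combined state is a pair, one component from each; accept when both components accept.
With 8 states:
        0   1  
>  q0   q1  q2 
   q1   q3  q4 
   q2   q3  q0 
   q3   q1  q5 
   q4   q6  q2 
   q5   q7  q0 
 * q6   q7  q7 
   q7   q6  q6 
(> = start, * = accepting)

start=q0; accept=q6; q0-0->q1; q0-1->q2; q1-0->q3; q1-1->q4; q2-0->q3; q2-1->q0; q3-0->q1; q3-1->q5; q4-0->q6; q4-1->q2; q5-0->q7; q5-1->q0; q6-0->q7; q6-1->q7; q7-0->q6; q7-1->q6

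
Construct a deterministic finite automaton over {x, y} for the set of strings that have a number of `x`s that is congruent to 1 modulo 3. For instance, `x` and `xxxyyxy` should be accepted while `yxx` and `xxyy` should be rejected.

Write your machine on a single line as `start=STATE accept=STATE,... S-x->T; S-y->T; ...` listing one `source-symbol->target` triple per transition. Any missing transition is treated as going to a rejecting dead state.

start=s0; accept=s1; s0-x->s1; s0-y->s0; s1-x->s2; s1-y->s1; s2-x->s0; s2-y->s2

Keep the running count of `x`s modulo 3: each `x` advances along the cycle s0 → s1 → s2 → s0 while other symbols loop. Accept at s1.
3 states suffice.
        x   y  
>  s0   s1  s0 
 * s1   s2  s1 
   s2   s0  s2 
(> = start, * = accepting)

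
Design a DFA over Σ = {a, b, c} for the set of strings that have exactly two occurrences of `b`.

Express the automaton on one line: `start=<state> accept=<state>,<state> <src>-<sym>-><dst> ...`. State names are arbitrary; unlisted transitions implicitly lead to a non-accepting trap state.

start=s0 accept=s2 s0-a->s0 s0-b->s1 s0-c->s0 s1-a->s1 s1-b->s2 s1-c->s1 s2-a->s2 s2-b->s3 s2-c->s2 s3-a->s3 s3-b->s3 s3-c->s3

Only the number of `b`s matters, and only up to 3. Make a chain s0 → s1 → s2 → s3 advanced by each `b` (with s3 absorbing); every other symbol self-loops. The accepting set is {s2}.
        a   b   c  
>  s0   s0  s1  s0 
   s1   s1  s2  s1 
 * s2   s2  s3  s2 
   s3   s3  s3  s3 
(> = start, * = accepting)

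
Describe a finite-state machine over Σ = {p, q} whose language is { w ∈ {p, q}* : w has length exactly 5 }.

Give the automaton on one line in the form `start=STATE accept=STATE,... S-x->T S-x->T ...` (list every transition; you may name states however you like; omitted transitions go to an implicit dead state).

start=S0 accept=S5 S0-p->S1 S0-q->S1 S1-p->S2 S1-q->S2 S2-p->S3 S2-q->S3 S3-p->S4 S3-q->S4 S4-p->S5 S4-q->S5 S5-p->S6 S5-q->S6 S6-p->S6 S6-q->S6

We only need to distinguish lengths 0, 1, …, 5, and '>5'. Chain S0 → S1 → S2 → S3 → S4 → S5 → S6 on every symbol, with S6 looping. Accepting states: {S5}.
A 7-state machine:
        p   q  
>  S0   S1  S1 
   S1   S2  S2 
   S2   S3  S3 
   S3   S4  S4 
   S4   S5  S5 
 * S5   S6  S6 
   S6   S6  S6 
(> = start, * = accepting)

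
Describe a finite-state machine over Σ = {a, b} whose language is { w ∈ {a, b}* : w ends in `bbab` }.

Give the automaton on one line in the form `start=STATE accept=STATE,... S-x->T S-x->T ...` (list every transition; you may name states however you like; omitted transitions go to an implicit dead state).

start=s0 accept=s4 s0-a->s0 s0-b->s1 s1-a->s0 s1-b->s2 s2-a->s3 s2-b->s2 s3-a->s0 s3-b->s4 s4-a->s0 s4-b->s2

Let each state record the length of the longest suffix of the input read so far that is also a prefix of `bbab`. s1 means the last symbol is `b`; s2 means the last 2 symbols are `bb`; s3 means the last 3 symbols are `bba`; s4 means the last 4 symbols are `bbab`. Accept only at s4, where the string currently ends in `bbab`.
        a   b  
>  s0   s0  s1 
   s1   s0  s2 
   s2   s3  s2 
   s3   s0  s4 
 * s4   s0  s2 
(> = start, * = accepting)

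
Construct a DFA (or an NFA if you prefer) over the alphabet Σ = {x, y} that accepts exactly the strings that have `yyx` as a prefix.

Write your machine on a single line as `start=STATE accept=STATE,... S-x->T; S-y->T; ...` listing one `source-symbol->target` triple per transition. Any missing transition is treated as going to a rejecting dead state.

start=q0; accept=q3; q0-x->q4; q0-y->q1; q1-x->q4; q1-y->q2; q2-x->q3; q2-y->q4; q3-x->q3; q3-y->q3; q4-x->q4; q4-y->q4

Check the first 3 symbols one by one: q0 through q2 record how many have matched `yyx` so far; any wrong symbol goes to the dead state q4. After all 3 match we enter the accepting sink q3.
5 states suffice.
        x   y  
>  q0   q4  q1 
   q1   q4  q2 
   q2   q3  q4 
 * q3   q3  q3 
   q4   q4  q4 
(> = start, * = accepting)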